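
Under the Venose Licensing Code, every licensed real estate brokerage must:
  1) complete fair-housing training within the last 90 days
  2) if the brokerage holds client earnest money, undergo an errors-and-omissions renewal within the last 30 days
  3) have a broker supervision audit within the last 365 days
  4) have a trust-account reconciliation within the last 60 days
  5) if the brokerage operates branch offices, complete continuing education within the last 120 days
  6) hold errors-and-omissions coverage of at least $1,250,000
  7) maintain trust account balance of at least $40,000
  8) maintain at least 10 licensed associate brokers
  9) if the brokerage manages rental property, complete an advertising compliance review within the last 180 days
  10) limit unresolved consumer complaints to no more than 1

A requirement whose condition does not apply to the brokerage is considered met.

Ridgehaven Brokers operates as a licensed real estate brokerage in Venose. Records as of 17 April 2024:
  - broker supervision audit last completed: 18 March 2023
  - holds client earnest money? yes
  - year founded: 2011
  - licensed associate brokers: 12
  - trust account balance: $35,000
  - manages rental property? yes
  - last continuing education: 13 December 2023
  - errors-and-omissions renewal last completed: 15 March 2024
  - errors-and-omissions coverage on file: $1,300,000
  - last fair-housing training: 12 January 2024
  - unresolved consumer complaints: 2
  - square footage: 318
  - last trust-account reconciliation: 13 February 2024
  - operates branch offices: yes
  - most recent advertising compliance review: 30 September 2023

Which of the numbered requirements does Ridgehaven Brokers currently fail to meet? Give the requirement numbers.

1, 2, 3, 4, 5, 7, 9, 10

1. fair-housing training 96 days ago vs limit 90 → not met
2. condition 'holds client earnest money' holds; errors-and-omissions renewal 33 days ago vs limit 30 → not met
3. broker supervision audit 396 days ago vs limit 365 → not met
4. trust-account reconciliation 64 days ago vs limit 60 → not met
5. condition 'operates branch offices' holds; continuing education 126 days ago vs limit 120 → not met
6. errors-and-omissions coverage $1,300,000 ≥ $1,250,000 → met
7. trust account balance $35,000 < $40,000 → not met
8. licensed associate brokers 12 ≥ 10 → met
9. condition 'manages rental property' holds; advertising compliance review 200 days ago vs limit 180 → not met
10. unresolved consumer complaints 2 > 1 → not met
Not met: 1, 2, 3, 4, 5, 7, 9, 10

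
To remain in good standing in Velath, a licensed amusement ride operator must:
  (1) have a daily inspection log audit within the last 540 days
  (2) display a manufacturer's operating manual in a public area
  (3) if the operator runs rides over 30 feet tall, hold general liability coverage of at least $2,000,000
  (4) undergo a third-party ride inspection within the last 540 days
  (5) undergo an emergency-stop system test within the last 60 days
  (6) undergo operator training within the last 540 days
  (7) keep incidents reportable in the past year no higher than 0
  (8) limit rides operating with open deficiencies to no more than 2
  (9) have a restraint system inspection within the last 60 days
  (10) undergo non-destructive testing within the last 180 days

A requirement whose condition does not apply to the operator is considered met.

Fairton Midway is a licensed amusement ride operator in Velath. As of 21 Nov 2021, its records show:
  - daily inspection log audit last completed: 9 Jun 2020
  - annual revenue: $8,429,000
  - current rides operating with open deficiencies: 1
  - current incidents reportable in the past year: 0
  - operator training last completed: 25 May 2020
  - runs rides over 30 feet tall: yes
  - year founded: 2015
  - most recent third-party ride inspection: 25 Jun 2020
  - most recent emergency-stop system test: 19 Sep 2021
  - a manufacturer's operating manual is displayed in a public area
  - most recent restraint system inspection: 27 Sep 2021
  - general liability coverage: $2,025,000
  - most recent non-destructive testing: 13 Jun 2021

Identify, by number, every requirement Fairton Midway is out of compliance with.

5, 6

1. daily inspection log audit 530 days ago vs limit 540 → met
2. manufacturer's operating manual present → met
3. condition 'runs rides over 30 feet tall' holds; general liability coverage $2,025,000 ≥ $2,000,000 → met
4. third-party ride inspection 514 days ago vs limit 540 → met
5. emergency-stop system test 63 days ago vs limit 60 → not met
6. operator training 545 days ago vs limit 540 → not met
7. incidents reportable in the past year 0 ≤ 0 → met
8. rides operating with open deficiencies 1 ≤ 2 → met
9. restraint system inspection 55 days ago vs limit 60 → met
10. non-destructive testing 161 days ago vs limit 180 → met
Not met: 5, 6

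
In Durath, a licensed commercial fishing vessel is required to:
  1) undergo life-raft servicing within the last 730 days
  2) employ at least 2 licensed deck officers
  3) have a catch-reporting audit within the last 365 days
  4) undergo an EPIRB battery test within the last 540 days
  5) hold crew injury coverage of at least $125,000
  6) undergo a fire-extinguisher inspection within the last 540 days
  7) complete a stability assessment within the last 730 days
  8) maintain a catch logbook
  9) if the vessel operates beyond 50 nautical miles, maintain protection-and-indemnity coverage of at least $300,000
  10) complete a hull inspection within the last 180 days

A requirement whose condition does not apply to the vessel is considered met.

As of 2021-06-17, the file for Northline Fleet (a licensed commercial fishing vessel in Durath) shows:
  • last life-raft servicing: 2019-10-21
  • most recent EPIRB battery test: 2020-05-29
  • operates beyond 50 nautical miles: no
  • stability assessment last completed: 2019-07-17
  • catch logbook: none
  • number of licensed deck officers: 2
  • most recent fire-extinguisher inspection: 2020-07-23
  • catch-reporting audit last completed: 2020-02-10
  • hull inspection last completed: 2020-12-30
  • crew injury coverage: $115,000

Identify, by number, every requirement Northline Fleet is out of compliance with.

1. life-raft servicing 605 days ago vs limit 730 → met
2. licensed deck officers 2 ≥ 2 → met
3. catch-reporting audit 493 days ago vs limit 365 → not met
4. EPIRB battery test 384 days ago vs limit 540 → met
5. crew injury coverage $115,000 < $125,000 → not met
6. fire-extinguisher inspection 329 days ago vs limit 540 → met
7. stability assessment 701 days ago vs limit 730 → met
8. catch logbook absent → not met
9. condition 'operates beyond 50 nautical miles' does not hold → requirement n/a → met
10. hull inspection 169 days ago vs limit 180 → met
Not met: 3, 5, 8

3, 5, 8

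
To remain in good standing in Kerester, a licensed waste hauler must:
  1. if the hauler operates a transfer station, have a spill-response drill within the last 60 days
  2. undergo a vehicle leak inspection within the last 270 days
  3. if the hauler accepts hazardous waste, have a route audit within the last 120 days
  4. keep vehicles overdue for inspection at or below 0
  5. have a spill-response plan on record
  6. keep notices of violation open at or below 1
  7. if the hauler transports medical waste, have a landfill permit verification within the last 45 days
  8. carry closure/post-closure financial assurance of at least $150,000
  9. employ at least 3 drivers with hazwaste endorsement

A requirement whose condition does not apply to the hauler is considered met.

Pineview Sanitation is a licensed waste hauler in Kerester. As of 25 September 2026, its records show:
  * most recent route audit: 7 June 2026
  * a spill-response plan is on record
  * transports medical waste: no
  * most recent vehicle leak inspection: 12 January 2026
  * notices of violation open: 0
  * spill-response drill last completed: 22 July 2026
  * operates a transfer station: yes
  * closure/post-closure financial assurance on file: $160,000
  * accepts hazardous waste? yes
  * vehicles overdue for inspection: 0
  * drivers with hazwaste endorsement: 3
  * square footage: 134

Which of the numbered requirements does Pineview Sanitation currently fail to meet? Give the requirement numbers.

1. condition 'operates a transfer station' holds; spill-response drill 65 days ago vs limit 60 → not met
2. vehicle leak inspection 256 days ago vs limit 270 → met
3. condition 'accepts hazardous waste' holds; route audit 110 days ago vs limit 120 → met
4. vehicles overdue for inspection 0 ≤ 0 → met
5. spill-response plan present → met
6. notices of violation open 0 ≤ 1 → met
7. condition 'transports medical waste' does not hold → requirement n/a → met
8. closure/post-closure financial assurance $160,000 ≥ $150,000 → met
9. drivers with hazwaste endorsement 3 ≥ 3 → met
Not met: 1

1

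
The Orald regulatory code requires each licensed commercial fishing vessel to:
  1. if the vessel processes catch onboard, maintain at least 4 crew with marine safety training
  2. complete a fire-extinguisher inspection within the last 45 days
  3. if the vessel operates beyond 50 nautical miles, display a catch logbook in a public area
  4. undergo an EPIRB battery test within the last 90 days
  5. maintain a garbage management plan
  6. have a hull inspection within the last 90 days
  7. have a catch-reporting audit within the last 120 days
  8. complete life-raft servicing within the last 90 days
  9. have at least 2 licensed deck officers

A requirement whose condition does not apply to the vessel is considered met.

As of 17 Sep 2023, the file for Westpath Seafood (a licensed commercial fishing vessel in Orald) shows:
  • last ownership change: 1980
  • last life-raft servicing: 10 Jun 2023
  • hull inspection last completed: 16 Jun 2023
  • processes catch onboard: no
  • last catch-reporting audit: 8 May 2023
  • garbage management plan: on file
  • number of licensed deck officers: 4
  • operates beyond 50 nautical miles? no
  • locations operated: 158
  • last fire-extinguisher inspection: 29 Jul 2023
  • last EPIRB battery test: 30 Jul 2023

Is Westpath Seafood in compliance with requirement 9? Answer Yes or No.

9. licensed deck officers 4 ≥ 2 → met

Yes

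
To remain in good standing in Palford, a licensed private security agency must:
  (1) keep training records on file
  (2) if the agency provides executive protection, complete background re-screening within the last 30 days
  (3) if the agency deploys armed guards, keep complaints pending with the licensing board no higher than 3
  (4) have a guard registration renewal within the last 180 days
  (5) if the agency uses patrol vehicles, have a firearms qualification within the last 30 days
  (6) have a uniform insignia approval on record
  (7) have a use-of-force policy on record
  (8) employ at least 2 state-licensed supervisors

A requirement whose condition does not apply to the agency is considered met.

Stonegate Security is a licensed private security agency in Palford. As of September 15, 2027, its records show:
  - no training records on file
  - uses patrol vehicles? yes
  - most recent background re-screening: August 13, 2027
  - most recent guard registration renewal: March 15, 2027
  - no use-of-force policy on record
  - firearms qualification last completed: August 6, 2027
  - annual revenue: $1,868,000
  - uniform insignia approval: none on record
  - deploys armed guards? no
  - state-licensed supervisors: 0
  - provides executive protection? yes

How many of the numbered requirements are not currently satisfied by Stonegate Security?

1. training records absent → not met
2. condition 'provides executive protection' holds; background re-screening 33 days ago vs limit 30 → not met
3. condition 'deploys armed guards' does not hold → requirement n/a → met
4. guard registration renewal 184 days ago vs limit 180 → not met
5. condition 'uses patrol vehicles' holds; firearms qualification 40 days ago vs limit 30 → not met
6. uniform insignia approval absent → not met
7. use-of-force policy absent → not met
8. state-licensed supervisors 0 < 2 → not met
Not met: 7 of 8

7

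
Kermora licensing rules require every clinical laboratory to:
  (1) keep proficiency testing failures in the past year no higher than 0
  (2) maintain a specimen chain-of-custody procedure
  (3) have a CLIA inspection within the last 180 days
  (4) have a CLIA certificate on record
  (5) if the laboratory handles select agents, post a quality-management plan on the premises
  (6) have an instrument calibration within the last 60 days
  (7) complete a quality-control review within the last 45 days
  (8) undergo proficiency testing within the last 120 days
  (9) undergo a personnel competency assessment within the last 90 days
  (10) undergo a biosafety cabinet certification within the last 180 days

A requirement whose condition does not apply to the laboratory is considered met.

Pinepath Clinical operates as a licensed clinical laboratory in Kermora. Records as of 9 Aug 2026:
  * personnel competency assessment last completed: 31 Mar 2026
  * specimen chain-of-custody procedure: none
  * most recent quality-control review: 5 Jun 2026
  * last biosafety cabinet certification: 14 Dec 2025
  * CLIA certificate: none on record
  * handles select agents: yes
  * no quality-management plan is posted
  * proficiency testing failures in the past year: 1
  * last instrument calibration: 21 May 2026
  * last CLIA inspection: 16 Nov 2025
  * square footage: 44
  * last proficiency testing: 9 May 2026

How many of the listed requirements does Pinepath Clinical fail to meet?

1. proficiency testing failures in the past year 1 > 0 → not met
2. specimen chain-of-custody procedure absent → not met
3. CLIA inspection 266 days ago vs limit 180 → not met
4. CLIA certificate absent → not met
5. condition 'handles select agents' holds; quality-management plan absent → not met
6. instrument calibration 80 days ago vs limit 60 → not met
7. quality-control review 65 days ago vs limit 45 → not met
8. proficiency testing 92 days ago vs limit 120 → met
9. personnel competency assessment 131 days ago vs limit 90 → not met
10. biosafety cabinet certification 238 days ago vs limit 180 → not met
Not met: 9 of 10

9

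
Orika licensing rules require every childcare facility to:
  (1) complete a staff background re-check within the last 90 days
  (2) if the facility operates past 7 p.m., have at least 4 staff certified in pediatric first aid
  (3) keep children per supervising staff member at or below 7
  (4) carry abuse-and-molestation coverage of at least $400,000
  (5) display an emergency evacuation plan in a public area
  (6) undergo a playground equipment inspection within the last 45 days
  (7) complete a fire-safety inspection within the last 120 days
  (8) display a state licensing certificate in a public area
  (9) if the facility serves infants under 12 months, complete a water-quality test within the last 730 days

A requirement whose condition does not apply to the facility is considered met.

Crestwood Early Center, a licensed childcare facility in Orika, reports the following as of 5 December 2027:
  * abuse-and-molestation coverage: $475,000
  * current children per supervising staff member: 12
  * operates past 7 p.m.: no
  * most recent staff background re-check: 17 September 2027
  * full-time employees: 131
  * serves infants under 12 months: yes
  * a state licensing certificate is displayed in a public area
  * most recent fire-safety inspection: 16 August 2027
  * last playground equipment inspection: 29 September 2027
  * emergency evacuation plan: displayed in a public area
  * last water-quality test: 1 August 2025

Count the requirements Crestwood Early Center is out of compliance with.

3

1. staff background re-check 79 days ago vs limit 90 → met
2. condition 'operates past 7 p.m.' does not hold → requirement n/a → met
3. children per supervising staff member 12 > 7 → not met
4. abuse-and-molestation coverage $475,000 ≥ $400,000 → met
5. emergency evacuation plan present → met
6. playground equipment inspection 67 days ago vs limit 45 → not met
7. fire-safety inspection 111 days ago vs limit 120 → met
8. state licensing certificate present → met
9. condition 'serves infants under 12 months' holds; water-quality test 856 days ago vs limit 730 → not met
Not met: 3 of 9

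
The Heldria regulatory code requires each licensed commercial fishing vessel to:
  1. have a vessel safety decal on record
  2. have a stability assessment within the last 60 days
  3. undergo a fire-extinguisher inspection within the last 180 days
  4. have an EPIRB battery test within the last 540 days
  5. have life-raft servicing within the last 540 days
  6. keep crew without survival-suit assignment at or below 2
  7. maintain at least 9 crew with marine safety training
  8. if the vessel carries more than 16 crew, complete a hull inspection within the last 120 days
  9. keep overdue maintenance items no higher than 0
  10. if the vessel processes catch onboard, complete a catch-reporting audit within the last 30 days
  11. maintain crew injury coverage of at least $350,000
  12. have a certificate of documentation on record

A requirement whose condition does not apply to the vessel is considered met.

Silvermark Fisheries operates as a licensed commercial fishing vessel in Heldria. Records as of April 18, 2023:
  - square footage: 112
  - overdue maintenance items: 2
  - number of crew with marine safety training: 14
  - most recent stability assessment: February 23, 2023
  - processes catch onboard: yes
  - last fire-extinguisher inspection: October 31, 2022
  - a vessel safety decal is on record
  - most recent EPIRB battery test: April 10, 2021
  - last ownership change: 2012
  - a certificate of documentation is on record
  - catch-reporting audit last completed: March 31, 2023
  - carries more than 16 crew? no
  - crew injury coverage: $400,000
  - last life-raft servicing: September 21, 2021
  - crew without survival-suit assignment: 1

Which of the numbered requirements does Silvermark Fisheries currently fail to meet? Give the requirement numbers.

1. vessel safety decal present → met
2. stability assessment 54 days ago vs limit 60 → met
3. fire-extinguisher inspection 169 days ago vs limit 180 → met
4. EPIRB battery test 738 days ago vs limit 540 → not met
5. life-raft servicing 574 days ago vs limit 540 → not met
6. crew without survival-suit assignment 1 ≤ 2 → met
7. crew with marine safety training 14 ≥ 9 → met
8. condition 'carries more than 16 crew' does not hold → requirement n/a → met
9. overdue maintenance items 2 > 0 → not met
10. condition 'processes catch onboard' holds; catch-reporting audit 18 days ago vs limit 30 → met
11. crew injury coverage $400,000 ≥ $350,000 → met
12. certificate of documentation present → met
Not met: 4, 5, 9

4, 5, 9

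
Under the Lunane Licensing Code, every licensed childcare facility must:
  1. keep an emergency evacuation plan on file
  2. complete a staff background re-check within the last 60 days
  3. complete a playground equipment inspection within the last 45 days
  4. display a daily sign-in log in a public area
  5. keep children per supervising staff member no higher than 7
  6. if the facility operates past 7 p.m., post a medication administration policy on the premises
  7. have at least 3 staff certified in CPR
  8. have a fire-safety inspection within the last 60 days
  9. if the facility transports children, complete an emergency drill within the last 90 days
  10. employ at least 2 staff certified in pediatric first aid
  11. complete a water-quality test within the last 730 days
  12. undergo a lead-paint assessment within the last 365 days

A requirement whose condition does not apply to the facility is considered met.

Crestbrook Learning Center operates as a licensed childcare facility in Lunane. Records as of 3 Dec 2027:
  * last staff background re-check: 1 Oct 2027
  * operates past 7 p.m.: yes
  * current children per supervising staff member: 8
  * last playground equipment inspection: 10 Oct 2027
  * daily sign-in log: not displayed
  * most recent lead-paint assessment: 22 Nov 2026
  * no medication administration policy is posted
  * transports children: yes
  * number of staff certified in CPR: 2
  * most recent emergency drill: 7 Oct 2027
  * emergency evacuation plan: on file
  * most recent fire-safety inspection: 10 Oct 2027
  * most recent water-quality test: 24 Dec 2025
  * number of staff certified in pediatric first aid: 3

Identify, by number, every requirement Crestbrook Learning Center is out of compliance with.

1. emergency evacuation plan present → met
2. staff background re-check 63 days ago vs limit 60 → not met
3. playground equipment inspection 54 days ago vs limit 45 → not met
4. daily sign-in log absent → not met
5. children per supervising staff member 8 > 7 → not met
6. condition 'operates past 7 p.m.' holds; medication administration policy absent → not met
7. staff certified in CPR 2 < 3 → not met
8. fire-safety inspection 54 days ago vs limit 60 → met
9. condition 'transports children' holds; emergency drill 57 days ago vs limit 90 → met
10. staff certified in pediatric first aid 3 ≥ 2 → met
11. water-quality test 709 days ago vs limit 730 → met
12. lead-paint assessment 376 days ago vs limit 365 → not met
Not met: 2, 3, 4, 5, 6, 7, 12

2, 3, 4, 5, 6, 7, 12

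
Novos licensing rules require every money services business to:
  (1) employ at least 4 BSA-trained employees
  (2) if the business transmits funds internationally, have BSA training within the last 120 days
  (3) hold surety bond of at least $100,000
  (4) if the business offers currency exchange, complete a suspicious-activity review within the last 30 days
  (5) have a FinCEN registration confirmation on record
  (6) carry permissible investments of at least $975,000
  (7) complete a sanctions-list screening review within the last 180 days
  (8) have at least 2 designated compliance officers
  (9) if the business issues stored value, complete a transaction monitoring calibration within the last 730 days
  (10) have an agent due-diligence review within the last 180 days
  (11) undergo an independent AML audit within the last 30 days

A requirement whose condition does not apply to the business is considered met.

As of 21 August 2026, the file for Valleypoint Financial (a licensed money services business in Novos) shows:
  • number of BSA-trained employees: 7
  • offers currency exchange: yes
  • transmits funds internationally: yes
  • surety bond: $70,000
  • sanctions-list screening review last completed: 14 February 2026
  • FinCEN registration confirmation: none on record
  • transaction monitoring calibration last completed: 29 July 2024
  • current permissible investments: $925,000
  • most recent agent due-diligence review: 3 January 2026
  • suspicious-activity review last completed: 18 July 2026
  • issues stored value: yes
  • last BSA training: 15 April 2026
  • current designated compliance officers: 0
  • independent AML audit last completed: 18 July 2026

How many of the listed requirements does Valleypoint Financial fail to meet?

10

1. BSA-trained employees 7 ≥ 4 → met
2. condition 'transmits funds internationally' holds; BSA training 128 days ago vs limit 120 → not met
3. surety bond $70,000 < $100,000 → not met
4. condition 'offers currency exchange' holds; suspicious-activity review 34 days ago vs limit 30 → not met
5. FinCEN registration confirmation absent → not met
6. permissible investments $925,000 < $975,000 → not met
7. sanctions-list screening review 188 days ago vs limit 180 → not met
8. designated compliance officers 0 < 2 → not met
9. condition 'issues stored value' holds; transaction monitoring calibration 753 days ago vs limit 730 → not met
10. agent due-diligence review 230 days ago vs limit 180 → not met
11. independent AML audit 34 days ago vs limit 30 → not met
Not met: 10 of 11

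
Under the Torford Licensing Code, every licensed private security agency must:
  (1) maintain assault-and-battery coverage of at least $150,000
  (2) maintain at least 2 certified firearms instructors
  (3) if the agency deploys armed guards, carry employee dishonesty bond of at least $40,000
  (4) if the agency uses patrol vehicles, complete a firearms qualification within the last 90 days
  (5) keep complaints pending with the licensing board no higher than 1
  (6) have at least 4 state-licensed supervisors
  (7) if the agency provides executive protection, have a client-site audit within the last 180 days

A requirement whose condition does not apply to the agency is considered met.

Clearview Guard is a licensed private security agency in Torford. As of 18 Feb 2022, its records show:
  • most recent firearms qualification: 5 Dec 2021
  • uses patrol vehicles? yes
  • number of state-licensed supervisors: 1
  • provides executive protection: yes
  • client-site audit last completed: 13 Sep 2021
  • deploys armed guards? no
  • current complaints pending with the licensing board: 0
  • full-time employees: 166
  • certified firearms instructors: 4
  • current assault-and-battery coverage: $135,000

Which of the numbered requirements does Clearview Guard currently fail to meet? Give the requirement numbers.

1. assault-and-battery coverage $135,000 < $150,000 → not met
2. certified firearms instructors 4 ≥ 2 → met
3. condition 'deploys armed guards' does not hold → requirement n/a → met
4. condition 'uses patrol vehicles' holds; firearms qualification 75 days ago vs limit 90 → met
5. complaints pending with the licensing board 0 ≤ 1 → met
6. state-licensed supervisors 1 < 4 → not met
7. condition 'provides executive protection' holds; client-site audit 158 days ago vs limit 180 → met
Not met: 1, 6

1, 6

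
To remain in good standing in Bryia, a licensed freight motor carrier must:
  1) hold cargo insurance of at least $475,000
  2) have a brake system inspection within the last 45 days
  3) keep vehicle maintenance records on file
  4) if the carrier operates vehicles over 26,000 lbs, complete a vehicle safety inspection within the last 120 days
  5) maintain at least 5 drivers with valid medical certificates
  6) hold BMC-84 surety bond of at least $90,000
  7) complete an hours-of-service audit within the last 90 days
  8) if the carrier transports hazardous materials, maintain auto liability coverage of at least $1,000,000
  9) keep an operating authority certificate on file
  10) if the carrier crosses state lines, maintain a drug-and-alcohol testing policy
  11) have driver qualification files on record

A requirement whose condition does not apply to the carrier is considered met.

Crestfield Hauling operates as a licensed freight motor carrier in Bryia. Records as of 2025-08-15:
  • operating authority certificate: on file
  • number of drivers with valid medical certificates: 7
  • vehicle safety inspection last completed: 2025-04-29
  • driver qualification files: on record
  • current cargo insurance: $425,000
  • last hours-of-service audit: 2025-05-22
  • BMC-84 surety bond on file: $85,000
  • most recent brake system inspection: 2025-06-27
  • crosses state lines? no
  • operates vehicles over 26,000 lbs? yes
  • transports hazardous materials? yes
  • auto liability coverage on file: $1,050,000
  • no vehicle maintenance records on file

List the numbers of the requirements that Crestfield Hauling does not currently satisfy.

1. cargo insurance $425,000 < $475,000 → not met
2. brake system inspection 49 days ago vs limit 45 → not met
3. vehicle maintenance records absent → not met
4. condition 'operates vehicles over 26,000 lbs' holds; vehicle safety inspection 108 days ago vs limit 120 → met
5. drivers with valid medical certificates 7 ≥ 5 → met
6. BMC-84 surety bond $85,000 < $90,000 → not met
7. hours-of-service audit 85 days ago vs limit 90 → met
8. condition 'transports hazardous materials' holds; auto liability coverage $1,050,000 ≥ $1,000,000 → met
9. operating authority certificate present → met
10. condition 'crosses state lines' does not hold → requirement n/a → met
11. driver qualification files present → met
Not met: 1, 2, 3, 6

1, 2, 3, 6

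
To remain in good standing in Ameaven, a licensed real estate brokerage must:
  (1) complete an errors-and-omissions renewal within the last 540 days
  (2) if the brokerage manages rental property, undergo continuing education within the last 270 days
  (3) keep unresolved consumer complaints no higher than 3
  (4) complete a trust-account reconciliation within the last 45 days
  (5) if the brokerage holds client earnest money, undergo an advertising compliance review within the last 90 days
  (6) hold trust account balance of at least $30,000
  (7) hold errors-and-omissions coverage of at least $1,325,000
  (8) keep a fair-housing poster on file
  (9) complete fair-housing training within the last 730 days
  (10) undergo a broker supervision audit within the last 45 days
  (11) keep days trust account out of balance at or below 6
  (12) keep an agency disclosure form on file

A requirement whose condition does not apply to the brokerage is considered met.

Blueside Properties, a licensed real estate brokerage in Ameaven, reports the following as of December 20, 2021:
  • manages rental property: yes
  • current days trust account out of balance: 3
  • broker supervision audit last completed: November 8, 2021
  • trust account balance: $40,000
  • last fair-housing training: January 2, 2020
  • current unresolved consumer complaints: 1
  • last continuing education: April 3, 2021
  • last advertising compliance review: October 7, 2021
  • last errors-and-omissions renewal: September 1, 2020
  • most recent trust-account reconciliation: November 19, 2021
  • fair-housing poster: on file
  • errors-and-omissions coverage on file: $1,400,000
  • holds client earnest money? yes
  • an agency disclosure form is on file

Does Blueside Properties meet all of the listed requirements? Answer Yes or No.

1. errors-and-omissions renewal 475 days ago vs limit 540 → met
2. condition 'manages rental property' holds; continuing education 261 days ago vs limit 270 → met
3. unresolved consumer complaints 1 ≤ 3 → met
4. trust-account reconciliation 31 days ago vs limit 45 → met
5. condition 'holds client earnest money' holds; advertising compliance review 74 days ago vs limit 90 → met
6. trust account balance $40,000 ≥ $30,000 → met
7. errors-and-omissions coverage $1,400,000 ≥ $1,325,000 → met
8. fair-housing poster present → met
9. fair-housing training 718 days ago vs limit 730 → met
10. broker supervision audit 42 days ago vs limit 45 → met
11. days trust account out of balance 3 ≤ 6 → met
12. agency disclosure form present → met
All met.

Yes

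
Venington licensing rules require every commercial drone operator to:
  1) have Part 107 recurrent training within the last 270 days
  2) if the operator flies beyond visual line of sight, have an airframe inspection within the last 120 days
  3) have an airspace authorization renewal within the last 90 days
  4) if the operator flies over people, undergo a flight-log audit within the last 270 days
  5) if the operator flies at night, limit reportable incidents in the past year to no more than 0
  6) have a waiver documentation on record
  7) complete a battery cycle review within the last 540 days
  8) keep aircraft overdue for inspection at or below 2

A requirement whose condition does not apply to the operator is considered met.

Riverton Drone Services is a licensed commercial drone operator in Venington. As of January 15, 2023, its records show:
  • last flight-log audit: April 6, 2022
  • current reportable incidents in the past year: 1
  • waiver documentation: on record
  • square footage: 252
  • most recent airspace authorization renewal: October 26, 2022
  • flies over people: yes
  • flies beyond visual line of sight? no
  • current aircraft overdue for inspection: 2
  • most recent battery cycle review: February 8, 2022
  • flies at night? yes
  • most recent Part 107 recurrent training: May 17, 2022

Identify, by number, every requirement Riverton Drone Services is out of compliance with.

1. Part 107 recurrent training 243 days ago vs limit 270 → met
2. condition 'flies beyond visual line of sight' does not hold → requirement n/a → met
3. airspace authorization renewal 81 days ago vs limit 90 → met
4. condition 'flies over people' holds; flight-log audit 284 days ago vs limit 270 → not met
5. condition 'flies at night' holds; reportable incidents in the past year 1 > 0 → not met
6. waiver documentation present → met
7. battery cycle review 341 days ago vs limit 540 → met
8. aircraft overdue for inspection 2 ≤ 2 → met
Not met: 4, 5

4, 5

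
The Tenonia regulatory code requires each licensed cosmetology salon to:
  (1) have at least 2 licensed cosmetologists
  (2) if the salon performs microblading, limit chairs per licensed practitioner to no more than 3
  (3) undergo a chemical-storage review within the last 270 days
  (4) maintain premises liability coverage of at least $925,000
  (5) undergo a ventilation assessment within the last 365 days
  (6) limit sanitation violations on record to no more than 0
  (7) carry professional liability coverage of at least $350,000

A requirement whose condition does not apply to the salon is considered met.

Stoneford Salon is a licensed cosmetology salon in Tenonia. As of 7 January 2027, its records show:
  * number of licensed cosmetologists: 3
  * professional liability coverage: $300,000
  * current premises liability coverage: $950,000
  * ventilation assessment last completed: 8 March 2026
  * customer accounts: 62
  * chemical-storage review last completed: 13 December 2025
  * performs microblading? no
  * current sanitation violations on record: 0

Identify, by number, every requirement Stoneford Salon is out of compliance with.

1. licensed cosmetologists 3 ≥ 2 → met
2. condition 'performs microblading' does not hold → requirement n/a → met
3. chemical-storage review 390 days ago vs limit 270 → not met
4. premises liability coverage $950,000 ≥ $925,000 → met
5. ventilation assessment 305 days ago vs limit 365 → met
6. sanitation violations on record 0 ≤ 0 → met
7. professional liability coverage $300,000 < $350,000 → not met
Not met: 3, 7

3, 7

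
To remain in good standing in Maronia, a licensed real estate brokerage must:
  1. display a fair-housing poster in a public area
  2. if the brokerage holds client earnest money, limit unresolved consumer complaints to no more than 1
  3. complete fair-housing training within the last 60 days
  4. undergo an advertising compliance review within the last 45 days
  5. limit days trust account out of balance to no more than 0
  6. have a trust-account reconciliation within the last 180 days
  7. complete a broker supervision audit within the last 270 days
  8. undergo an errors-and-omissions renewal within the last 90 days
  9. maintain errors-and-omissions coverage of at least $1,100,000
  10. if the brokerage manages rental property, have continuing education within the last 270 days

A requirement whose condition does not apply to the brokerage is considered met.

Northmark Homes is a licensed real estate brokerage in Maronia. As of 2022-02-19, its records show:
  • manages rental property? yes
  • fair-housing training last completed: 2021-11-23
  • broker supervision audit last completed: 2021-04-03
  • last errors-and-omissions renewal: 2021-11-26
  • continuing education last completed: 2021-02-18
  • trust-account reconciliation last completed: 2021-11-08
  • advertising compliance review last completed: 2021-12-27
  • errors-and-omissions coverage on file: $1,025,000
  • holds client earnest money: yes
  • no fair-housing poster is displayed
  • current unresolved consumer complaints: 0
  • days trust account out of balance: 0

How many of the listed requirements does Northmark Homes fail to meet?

6

1. fair-housing poster absent → not met
2. condition 'holds client earnest money' holds; unresolved consumer complaints 0 ≤ 1 → met
3. fair-housing training 88 days ago vs limit 60 → not met
4. advertising compliance review 54 days ago vs limit 45 → not met
5. days trust account out of balance 0 ≤ 0 → met
6. trust-account reconciliation 103 days ago vs limit 180 → met
7. broker supervision audit 322 days ago vs limit 270 → not met
8. errors-and-omissions renewal 85 days ago vs limit 90 → met
9. errors-and-omissions coverage $1,025,000 < $1,100,000 → not met
10. condition 'manages rental property' holds; continuing education 366 days ago vs limit 270 → not met
Not met: 6 of 10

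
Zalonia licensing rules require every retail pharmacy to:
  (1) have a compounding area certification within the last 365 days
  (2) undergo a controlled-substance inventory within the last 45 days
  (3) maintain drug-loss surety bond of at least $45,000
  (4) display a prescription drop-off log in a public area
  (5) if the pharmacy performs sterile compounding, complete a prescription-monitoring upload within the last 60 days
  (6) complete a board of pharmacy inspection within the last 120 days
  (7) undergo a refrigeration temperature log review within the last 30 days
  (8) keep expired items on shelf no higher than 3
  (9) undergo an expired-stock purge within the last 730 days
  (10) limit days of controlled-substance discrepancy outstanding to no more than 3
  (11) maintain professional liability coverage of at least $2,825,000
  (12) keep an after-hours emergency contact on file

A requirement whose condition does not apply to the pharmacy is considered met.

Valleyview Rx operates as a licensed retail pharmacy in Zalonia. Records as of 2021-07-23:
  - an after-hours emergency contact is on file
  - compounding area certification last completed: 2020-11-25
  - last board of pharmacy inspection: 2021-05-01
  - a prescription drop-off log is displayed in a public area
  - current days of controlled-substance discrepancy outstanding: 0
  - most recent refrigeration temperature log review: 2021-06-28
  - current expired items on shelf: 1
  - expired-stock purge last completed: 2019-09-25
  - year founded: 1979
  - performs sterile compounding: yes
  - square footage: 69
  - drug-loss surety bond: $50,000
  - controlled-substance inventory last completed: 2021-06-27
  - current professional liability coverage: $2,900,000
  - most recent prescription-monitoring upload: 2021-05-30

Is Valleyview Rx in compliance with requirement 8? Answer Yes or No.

Yes

8. expired items on shelf 1 ≤ 3 → met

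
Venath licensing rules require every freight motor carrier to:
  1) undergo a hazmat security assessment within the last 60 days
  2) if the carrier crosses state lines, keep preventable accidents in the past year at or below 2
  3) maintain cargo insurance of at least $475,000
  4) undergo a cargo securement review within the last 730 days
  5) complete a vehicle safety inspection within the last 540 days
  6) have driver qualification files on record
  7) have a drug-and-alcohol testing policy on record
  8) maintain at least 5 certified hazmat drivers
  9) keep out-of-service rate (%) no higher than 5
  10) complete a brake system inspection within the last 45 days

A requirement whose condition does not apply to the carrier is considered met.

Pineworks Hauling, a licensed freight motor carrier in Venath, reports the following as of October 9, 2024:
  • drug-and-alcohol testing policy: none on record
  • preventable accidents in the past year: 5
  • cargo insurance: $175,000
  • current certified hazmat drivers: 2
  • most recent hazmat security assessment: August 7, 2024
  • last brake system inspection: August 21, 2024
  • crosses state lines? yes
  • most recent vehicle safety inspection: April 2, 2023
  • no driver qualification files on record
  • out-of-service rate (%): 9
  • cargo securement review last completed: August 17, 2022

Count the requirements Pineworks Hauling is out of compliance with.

10

1. hazmat security assessment 63 days ago vs limit 60 → not met
2. condition 'crosses state lines' holds; preventable accidents in the past year 5 > 2 → not met
3. cargo insurance $175,000 < $475,000 → not met
4. cargo securement review 784 days ago vs limit 730 → not met
5. vehicle safety inspection 556 days ago vs limit 540 → not met
6. driver qualification files absent → not met
7. drug-and-alcohol testing policy absent → not met
8. certified hazmat drivers 2 < 5 → not met
9. out-of-service rate (%) 9 > 5 → not met
10. brake system inspection 49 days ago vs limit 45 → not met
Not met: 10 of 10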